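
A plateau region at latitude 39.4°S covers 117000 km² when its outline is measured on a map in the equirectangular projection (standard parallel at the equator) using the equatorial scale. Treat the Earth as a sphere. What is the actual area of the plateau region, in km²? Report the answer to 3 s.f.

90400 km²

In the plate carrée (x = Rλ, y = Rφ), meridians are true-scale (h = 1) and parallels are stretched by k = sec φ.
Areal scale = h·k = 1 × sec φ; at 39.4°, h = 1.000, k = 1.294, so h·k = 1.294.
True area = apparent / (areal scale) = 117000 / 1.294 ≈ 90400 km².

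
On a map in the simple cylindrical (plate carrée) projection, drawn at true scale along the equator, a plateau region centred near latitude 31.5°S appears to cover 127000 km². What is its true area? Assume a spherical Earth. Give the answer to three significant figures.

In the plate carrée (x = Rλ, y = Rφ), meridians are true-scale (h = 1) and parallels are stretched by k = sec φ.
Areal scale = h·k = 1 × sec φ; at 31.5°, h = 1.000, k = 1.173, so h·k = 1.173.
True area = apparent / (areal scale) = 127000 / 1.173 ≈ 108000 km².

108000 km²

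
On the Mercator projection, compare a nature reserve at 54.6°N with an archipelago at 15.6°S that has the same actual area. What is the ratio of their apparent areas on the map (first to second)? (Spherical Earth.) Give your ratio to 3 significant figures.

2.76

Mercator is conformal with k = sec φ, so areal scale = k² = sec²φ.
At 54.6°: sec²(54.6°) = 1/0.5793² = 2.980.
At 15.6°: sec²(15.6°) = 1/0.9632² = 1.078.
Ratio = 2.980/1.078 = cos²(15.6°)/cos²(54.6°) ≈ 2.76.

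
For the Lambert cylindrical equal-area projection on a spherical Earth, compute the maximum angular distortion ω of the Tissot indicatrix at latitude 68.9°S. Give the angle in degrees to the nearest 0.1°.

The Lambert cylindrical equal-area projection is the cylindrical equal-area projection with its standard parallel at the equator (φ₀ = 0). Cylindrical equal-area (φ₀ = 0°): h = cos φ / cos 0° along meridians, k = cos 0° / cos φ along parallels; h·k = 1.
At 68.9°: h = 0.3600, k = 2.778; principal scales a = 2.778, b = 0.3600.
sin(ω/2) = (a − b)/(a + b) = 2.418/3.138 = 0.7705, so ω = 2 arcsin(0.7705) ≈ 100.8°.

100.8°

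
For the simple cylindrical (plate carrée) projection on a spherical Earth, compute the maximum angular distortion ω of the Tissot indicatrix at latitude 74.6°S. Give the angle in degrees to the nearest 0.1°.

In the plate carrée (x = Rλ, y = Rφ), meridians are true-scale (h = 1) and parallels are stretched by k = sec φ.
At 74.6°: h = 1.000, k = 3.766; principal scales a = 3.766, b = 1.000.
sin(ω/2) = (a − b)/(a + b) = 2.766/4.766 = 0.5803, so ω = 2 arcsin(0.5803) ≈ 70.9°.

70.9°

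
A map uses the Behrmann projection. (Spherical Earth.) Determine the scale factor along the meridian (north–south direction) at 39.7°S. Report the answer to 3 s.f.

0.888

The Behrmann projection is cylindrical equal-area with φ₀ = 30°. For cylindrical equal-area with standard parallel φ₀, h = cos φ / cos φ₀ and k = cos φ₀ / cos φ, so h·k = 1.
h = cos 39.7° / cos 30° = 0.7694/0.8660 = 0.8884.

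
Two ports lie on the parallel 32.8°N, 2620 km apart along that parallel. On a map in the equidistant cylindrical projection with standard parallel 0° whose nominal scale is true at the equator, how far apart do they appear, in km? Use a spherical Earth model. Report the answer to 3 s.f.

3120 km

For the equirectangular projection with φ₀ = 0 (plate carrée), h = 1 along meridians and k = sec φ along parallels.
Along the parallel, k = sec 32.8° = 1/0.8406 = 1.190.
Map distance = 2620 × 1.190 ≈ 3120 km.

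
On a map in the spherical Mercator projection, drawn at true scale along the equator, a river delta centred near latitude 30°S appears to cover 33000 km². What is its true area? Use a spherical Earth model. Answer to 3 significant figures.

For Mercator, h = k = sec φ (a conformal cylindrical projection has a single point scale, 1/cos φ).
Areal scale = k² = sec²φ = 1/cos²(30°) = 1/0.8660² = 1.333.
True area = apparent / (areal scale) = 33000 / 1.333 ≈ 24800 km².

24800 km²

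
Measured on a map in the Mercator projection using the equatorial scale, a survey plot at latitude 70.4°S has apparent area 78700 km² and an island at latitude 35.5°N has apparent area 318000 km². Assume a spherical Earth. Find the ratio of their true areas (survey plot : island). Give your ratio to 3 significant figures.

Mercator's areal exaggeration is sec²φ; hence true area = (apparent area) · cos²φ.
True area of survey plot: 78700 × cos²(70.4°) = 78700 × 0.1125 = 8856 km².
True area of island: 318000 × cos²(35.5°) = 318000 × 0.6628 = 210800 km².
Ratio = 8856 / 210800 ≈ 0.0420.

0.0420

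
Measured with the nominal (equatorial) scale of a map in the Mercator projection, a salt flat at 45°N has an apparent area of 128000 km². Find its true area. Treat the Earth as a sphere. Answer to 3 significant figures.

Mercator is conformal, so the point scale is isotropic: h = k = sec φ = 1/cos φ.
Areal scale = k² = sec²φ = 1/cos²(45°) = 1/0.7071² = 2.000.
True area = apparent / (areal scale) = 128000 / 2.000 ≈ 64000 km².

64000 km²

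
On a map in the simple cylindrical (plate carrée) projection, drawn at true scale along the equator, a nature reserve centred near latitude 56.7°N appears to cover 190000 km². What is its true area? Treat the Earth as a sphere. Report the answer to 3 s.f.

In the plate carrée (x = Rλ, y = Rφ), meridians are true-scale (h = 1) and parallels are stretched by k = sec φ.
Areal scale = h·k = 1 × sec φ; at 56.7°, h = 1.000, k = 1.821, so h·k = 1.821.
True area = apparent / (areal scale) = 190000 / 1.821 ≈ 104000 km².

104000 km²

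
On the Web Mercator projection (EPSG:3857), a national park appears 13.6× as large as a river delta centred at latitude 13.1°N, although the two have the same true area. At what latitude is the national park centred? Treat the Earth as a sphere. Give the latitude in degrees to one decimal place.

74.7°

For equal true areas on Mercator, apparent areas scale as sec²φ, so the ratio is cos²φ₂ / cos²φ₁.
cos²φ₂ / cos²φ₁ = 13.6  ⇒  cos φ₁ = cos 13.1° / √13.6 = 0.9740/3.688 = 0.2641.
φ₁ = arccos(0.2641) ≈ 74.7°.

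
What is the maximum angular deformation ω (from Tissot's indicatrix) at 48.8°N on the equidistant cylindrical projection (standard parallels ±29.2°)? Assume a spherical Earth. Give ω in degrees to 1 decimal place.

16.1°

The equidistant cylindrical projection with φ₀ = 29.2° has h = 1 (meridians true) and k = cos φ₀ / cos φ along parallels.
At 48.8°: h = 1.000, k = 1.325; principal scales a = 1.325, b = 1.000.
sin(ω/2) = (a − b)/(a + b) = 0.3252/2.325 = 0.1399, so ω = 2 arcsin(0.1399) ≈ 16.1°.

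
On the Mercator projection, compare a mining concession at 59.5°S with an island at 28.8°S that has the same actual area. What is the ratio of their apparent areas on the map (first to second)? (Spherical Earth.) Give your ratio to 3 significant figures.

2.98

Mercator is conformal with k = sec φ, so areal scale = k² = sec²φ.
At 59.5°: sec²(59.5°) = 1/0.5075² = 3.882.
At 28.8°: sec²(28.8°) = 1/0.8763² = 1.302.
Ratio = 3.882/1.302 = cos²(28.8°)/cos²(59.5°) ≈ 2.98.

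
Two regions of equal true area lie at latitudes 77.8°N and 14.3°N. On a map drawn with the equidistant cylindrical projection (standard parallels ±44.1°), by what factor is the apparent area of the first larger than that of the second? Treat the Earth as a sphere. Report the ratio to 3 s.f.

4.59

The equidistant cylindrical projection with φ₀ = 44.1° has h = 1 (meridians true) and k = cos φ₀ / cos φ along parallels.
Areal scale at 77.8°: h·k = 1.000 × 3.398 = 3.398.
Areal scale at 14.3°: h·k = 1.000 × 0.7411 = 0.7411.
Ratio = 3.398/0.7411 ≈ 4.59.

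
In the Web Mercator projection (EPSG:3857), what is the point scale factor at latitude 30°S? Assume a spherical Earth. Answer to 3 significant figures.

Mercator is conformal, so the point scale is isotropic: h = k = sec φ = 1/cos φ.
k = 1/cos 30° = 1/0.8660 = 1.155.

1.15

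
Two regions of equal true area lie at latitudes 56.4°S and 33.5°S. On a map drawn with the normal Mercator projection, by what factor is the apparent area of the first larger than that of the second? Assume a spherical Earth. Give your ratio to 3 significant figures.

On Mercator, area is exaggerated by sec²φ = 1/cos²φ.
At 56.4°: sec²(56.4°) = 1/0.5534² = 3.265.
At 33.5°: sec²(33.5°) = 1/0.8339² = 1.438.
Ratio = 3.265/1.438 = cos²(33.5°)/cos²(56.4°) ≈ 2.27.

2.27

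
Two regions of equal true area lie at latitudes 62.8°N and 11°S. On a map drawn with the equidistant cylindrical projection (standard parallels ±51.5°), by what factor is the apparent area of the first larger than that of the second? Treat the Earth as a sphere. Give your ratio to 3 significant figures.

In the equirectangular projection with standard parallel φ₀ = 51.5° (x = Rλ cos φ₀, y = Rφ), meridians are true-scale (h = 1) and the parallel scale is k = cos φ₀ / cos φ.
Areal scale at 62.8°: h·k = 1.000 × 1.362 = 1.362.
Areal scale at 11°: h·k = 1.000 × 0.6342 = 0.6342.
Ratio = 1.362/0.6342 ≈ 2.15.

2.15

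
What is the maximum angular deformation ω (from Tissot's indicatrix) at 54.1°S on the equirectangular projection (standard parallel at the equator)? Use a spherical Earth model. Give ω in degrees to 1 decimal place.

30.2°

In the plate carrée (x = Rλ, y = Rφ), meridians are true-scale (h = 1) and parallels are stretched by k = sec φ.
At 54.1°: h = 1.000, k = 1.705; principal scales a = 1.705, b = 1.000.
sin(ω/2) = (a − b)/(a + b) = 0.7054/2.705 = 0.2607, so ω = 2 arcsin(0.2607) ≈ 30.2°.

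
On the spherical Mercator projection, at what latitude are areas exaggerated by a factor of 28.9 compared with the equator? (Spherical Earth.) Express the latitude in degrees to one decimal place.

79.3°

Mercator areal scale is sec²φ.
sec²φ = 28.9  ⇒  cos²φ = 0.03460  ⇒  cos φ = 0.1860.
φ = arccos(0.1860) ≈ 79.3°.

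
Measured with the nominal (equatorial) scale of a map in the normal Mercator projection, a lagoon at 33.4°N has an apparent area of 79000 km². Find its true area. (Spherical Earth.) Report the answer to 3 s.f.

The Mercator projection is conformal; its linear scale factor is the same in every direction and equals sec φ = 1/cos φ.
Areal scale = k² = sec²φ = 1/cos²(33.4°) = 1/0.8348² = 1.435.
True area = apparent / (areal scale) = 79000 / 1.435 ≈ 55100 km².

55100 km²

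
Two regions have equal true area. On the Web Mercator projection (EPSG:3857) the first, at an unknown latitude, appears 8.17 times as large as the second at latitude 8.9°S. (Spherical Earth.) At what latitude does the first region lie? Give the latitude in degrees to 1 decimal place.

For equal true areas on Mercator, apparent areas scale as sec²φ, so the ratio is cos²φ₂ / cos²φ₁.
cos²φ₂ / cos²φ₁ = 8.17  ⇒  cos φ₁ = cos 8.9° / √8.17 = 0.9880/2.858 = 0.3456.
φ₁ = arccos(0.3456) ≈ 69.8°.

69.8°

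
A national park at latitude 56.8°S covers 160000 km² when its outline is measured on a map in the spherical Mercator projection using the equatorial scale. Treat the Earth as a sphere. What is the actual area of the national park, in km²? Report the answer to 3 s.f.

48000 km²

The Mercator projection is conformal; its linear scale factor is the same in every direction and equals sec φ = 1/cos φ.
Areal scale = k² = sec²φ = 1/cos²(56.8°) = 1/0.5476² = 3.335.
True area = apparent / (areal scale) = 160000 / 3.335 ≈ 48000 km².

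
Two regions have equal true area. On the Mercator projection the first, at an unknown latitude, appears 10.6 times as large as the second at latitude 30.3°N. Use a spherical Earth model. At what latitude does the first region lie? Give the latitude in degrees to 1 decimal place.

74.6°

For equal true areas on Mercator, apparent areas scale as sec²φ, so the ratio is cos²φ₂ / cos²φ₁.
cos²φ₂ / cos²φ₁ = 10.6  ⇒  cos φ₁ = cos 30.3° / √10.6 = 0.8634/3.256 = 0.2652.
φ₁ = arccos(0.2652) ≈ 74.6°.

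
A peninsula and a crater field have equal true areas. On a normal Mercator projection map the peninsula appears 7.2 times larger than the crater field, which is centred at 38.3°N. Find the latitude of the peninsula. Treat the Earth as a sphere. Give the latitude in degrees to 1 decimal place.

73.0°

For equal true areas on Mercator, apparent areas scale as sec²φ, so the ratio is cos²φ₂ / cos²φ₁.
cos²φ₂ / cos²φ₁ = 7.2  ⇒  cos φ₁ = cos 38.3° / √7.2 = 0.7848/2.683 = 0.2925.
φ₁ = arccos(0.2925) ≈ 73.0°.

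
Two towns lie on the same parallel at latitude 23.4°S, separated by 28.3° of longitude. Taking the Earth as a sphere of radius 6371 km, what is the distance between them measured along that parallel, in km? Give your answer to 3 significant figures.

2890 km

Arc length along a parallel = R cos φ · Δλ (with Δλ in radians).
= 6371 × cos 23.4° × (28.3° × π/180) = 6371 × 0.9178 × 0.4939 ≈ 2890 km.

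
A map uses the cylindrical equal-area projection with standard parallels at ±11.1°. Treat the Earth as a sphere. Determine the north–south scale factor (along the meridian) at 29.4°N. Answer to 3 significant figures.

0.888

Cylindrical equal-area (φ₀ = 11.1°): h = cos φ / cos 11.1° along meridians, k = cos 11.1° / cos φ along parallels; h·k = 1.
h = cos 29.4° / cos 11.1° = 0.8712/0.9813 = 0.8878.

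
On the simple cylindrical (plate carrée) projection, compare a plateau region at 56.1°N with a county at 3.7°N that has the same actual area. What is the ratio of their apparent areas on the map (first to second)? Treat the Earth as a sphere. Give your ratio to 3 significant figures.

For the equirectangular projection with φ₀ = 0 (plate carrée), h = 1 along meridians and k = sec φ along parallels.
Areal scale at 56.1°: h·k = 1.000 × 1.793 = 1.793.
Areal scale at 3.7°: h·k = 1.000 × 1.002 = 1.002.
Ratio = 1.793/1.002 ≈ 1.79.

1.79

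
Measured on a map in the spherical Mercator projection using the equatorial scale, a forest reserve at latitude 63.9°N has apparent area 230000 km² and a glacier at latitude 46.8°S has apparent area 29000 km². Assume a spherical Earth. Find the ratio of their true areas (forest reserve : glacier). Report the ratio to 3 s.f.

3.28

On Mercator the areal scale is sec²φ, so true area = apparent × cos²φ.
True area of forest reserve: 230000 × cos²(63.9°) = 230000 × 0.1935 = 44520 km².
True area of glacier: 29000 × cos²(46.8°) = 29000 × 0.4686 = 13590 km².
Ratio = 44520 / 13590 ≈ 3.28.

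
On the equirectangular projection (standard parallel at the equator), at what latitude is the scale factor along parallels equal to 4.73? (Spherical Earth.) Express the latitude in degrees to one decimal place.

77.8°

Plate carrée: h = 1, k = sec φ along parallels.
sec φ = 4.73  ⇒  cos φ = 0.2114  ⇒  φ ≈ 77.8°.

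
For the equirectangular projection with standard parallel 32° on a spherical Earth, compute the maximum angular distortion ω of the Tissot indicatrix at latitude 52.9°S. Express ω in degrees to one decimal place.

19.4°

The equidistant cylindrical projection with φ₀ = 32° has h = 1 (meridians true) and k = cos φ₀ / cos φ along parallels.
At 52.9°: h = 1.000, k = 1.406; principal scales a = 1.406, b = 1.000.
sin(ω/2) = (a − b)/(a + b) = 0.4059/2.406 = 0.1687, so ω = 2 arcsin(0.1687) ≈ 19.4°.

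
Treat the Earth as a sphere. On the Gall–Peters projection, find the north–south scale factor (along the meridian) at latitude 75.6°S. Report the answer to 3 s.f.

Gall–Peters is a cylindrical equal-area projection with standard parallels at ±45°. For cylindrical equal-area with standard parallel φ₀, h = cos φ / cos φ₀ and k = cos φ₀ / cos φ, so h·k = 1.
h = cos 75.6° / cos 45° = 0.2487/0.7071 = 0.3517.

0.352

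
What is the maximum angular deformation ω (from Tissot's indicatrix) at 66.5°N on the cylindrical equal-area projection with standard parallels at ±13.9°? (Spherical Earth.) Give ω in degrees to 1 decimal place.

90.7°

A cylindrical equal-area projection with standard parallel φ₀ has meridian scale h = cos φ / cos φ₀ and parallel scale k = cos φ₀ / cos φ (so areas are preserved, h·k = 1).
At 66.5°: h = 0.4108, k = 2.434; principal scales a = 2.434, b = 0.4108.
sin(ω/2) = (a − b)/(a + b) = 2.024/2.845 = 0.7112, so ω = 2 arcsin(0.7112) ≈ 90.7°.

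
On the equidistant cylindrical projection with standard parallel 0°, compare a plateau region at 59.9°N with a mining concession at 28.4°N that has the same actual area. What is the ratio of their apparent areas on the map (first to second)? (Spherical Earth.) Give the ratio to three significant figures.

Plate carrée maps x = Rλ, y = Rφ. The meridian scale is h = 1 and the parallel scale is k = 1/cos φ = sec φ.
Areal scale at 59.9°: h·k = 1.000 × 1.994 = 1.994.
Areal scale at 28.4°: h·k = 1.000 × 1.137 = 1.137.
Ratio = 1.994/1.137 ≈ 1.75.

1.75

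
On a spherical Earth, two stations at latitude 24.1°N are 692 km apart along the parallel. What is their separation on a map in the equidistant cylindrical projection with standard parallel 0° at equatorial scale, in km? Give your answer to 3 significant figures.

In the plate carrée (x = Rλ, y = Rφ), meridians are true-scale (h = 1) and parallels are stretched by k = sec φ.
Along the parallel, k = sec 24.1° = 1/0.9128 = 1.095.
Map distance = 692 × 1.095 ≈ 758 km.

758 km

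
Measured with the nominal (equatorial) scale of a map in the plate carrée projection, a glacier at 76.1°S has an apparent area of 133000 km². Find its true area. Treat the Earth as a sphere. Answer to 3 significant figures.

32000 km²

For the equirectangular projection with φ₀ = 0 (plate carrée), h = 1 along meridians and k = sec φ along parallels.
Areal scale = h·k = 1 × sec φ; at 76.1°, h = 1.000, k = 4.163, so h·k = 4.163.
True area = apparent / (areal scale) = 133000 / 4.163 ≈ 32000 km².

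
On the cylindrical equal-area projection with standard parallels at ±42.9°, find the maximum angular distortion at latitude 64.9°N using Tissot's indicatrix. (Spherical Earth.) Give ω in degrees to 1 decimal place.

59.7°

Cylindrical equal-area (φ₀ = 42.9°): h = cos φ / cos 42.9° along meridians, k = cos 42.9° / cos φ along parallels; h·k = 1.
At 64.9°: h = 0.5791, k = 1.727; principal scales a = 1.727, b = 0.5791.
sin(ω/2) = (a − b)/(a + b) = 1.148/2.306 = 0.4978, so ω = 2 arcsin(0.4978) ≈ 59.7°.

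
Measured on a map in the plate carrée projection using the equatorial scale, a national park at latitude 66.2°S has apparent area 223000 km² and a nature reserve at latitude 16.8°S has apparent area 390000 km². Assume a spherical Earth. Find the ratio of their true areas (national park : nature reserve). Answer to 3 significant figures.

0.241

On the plate carrée, areal scale = h·k = 1 × sec φ, so true area = apparent × cos φ.
True area of national park: 223000 × cos(66.2°) = 223000 × 0.4035 = 89990 km².
True area of nature reserve: 390000 × cos(16.8°) = 390000 × 0.9573 = 373400 km².
Ratio = 89990 / 373400 ≈ 0.241.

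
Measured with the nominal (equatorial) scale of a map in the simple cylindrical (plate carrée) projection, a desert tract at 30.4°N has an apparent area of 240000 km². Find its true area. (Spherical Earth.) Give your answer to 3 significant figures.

207000 km²

Plate carrée maps x = Rλ, y = Rφ. The meridian scale is h = 1 and the parallel scale is k = 1/cos φ = sec φ.
Areal scale = h·k = 1 × sec φ; at 30.4°, h = 1.000, k = 1.159, so h·k = 1.159.
True area = apparent / (areal scale) = 240000 / 1.159 ≈ 207000 km².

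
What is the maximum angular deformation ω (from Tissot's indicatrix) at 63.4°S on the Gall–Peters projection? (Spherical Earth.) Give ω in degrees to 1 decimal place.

50.6°

The Gall–Peters projection is cylindrical equal-area with φ₀ = 45°. Cylindrical equal-area (φ₀ = 45°): h = cos φ / cos 45° along meridians, k = cos 45° / cos φ along parallels; h·k = 1.
At 63.4°: h = 0.6332, k = 1.579; principal scales a = 1.579, b = 0.6332.
sin(ω/2) = (a − b)/(a + b) = 0.9460/2.212 = 0.4276, so ω = 2 arcsin(0.4276) ≈ 50.6°.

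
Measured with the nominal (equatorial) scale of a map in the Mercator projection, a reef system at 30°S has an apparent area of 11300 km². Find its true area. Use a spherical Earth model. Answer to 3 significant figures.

8480 km²

Mercator is conformal, so the point scale is isotropic: h = k = sec φ = 1/cos φ.
Areal scale = k² = sec²φ = 1/cos²(30°) = 1/0.8660² = 1.333.
True area = apparent / (areal scale) = 11300 / 1.333 ≈ 8480 km².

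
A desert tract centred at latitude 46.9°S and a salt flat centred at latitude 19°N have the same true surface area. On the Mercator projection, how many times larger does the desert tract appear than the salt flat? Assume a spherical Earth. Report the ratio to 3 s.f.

1.91

Mercator areal scale is sec²φ.
At 46.9°: sec²(46.9°) = 1/0.6833² = 2.142.
At 19°: sec²(19°) = 1/0.9455² = 1.119.
Ratio = 2.142/1.119 = cos²(19°)/cos²(46.9°) ≈ 1.91.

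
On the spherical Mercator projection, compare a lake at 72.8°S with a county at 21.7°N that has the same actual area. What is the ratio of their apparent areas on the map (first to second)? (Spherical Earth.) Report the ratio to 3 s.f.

9.87

On Mercator, area is exaggerated by sec²φ = 1/cos²φ.
At 72.8°: sec²(72.8°) = 1/0.2957² = 11.44.
At 21.7°: sec²(21.7°) = 1/0.9291² = 1.158.
Ratio = 11.44/1.158 = cos²(21.7°)/cos²(72.8°) ≈ 9.87.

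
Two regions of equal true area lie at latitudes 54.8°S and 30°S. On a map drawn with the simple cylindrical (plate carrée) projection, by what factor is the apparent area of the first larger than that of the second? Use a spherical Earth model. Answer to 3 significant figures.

In the plate carrée (x = Rλ, y = Rφ), meridians are true-scale (h = 1) and parallels are stretched by k = sec φ.
Areal scale at 54.8°: h·k = 1.000 × 1.735 = 1.735.
Areal scale at 30°: h·k = 1.000 × 1.155 = 1.155.
Ratio = 1.735/1.155 ≈ 1.50.

1.50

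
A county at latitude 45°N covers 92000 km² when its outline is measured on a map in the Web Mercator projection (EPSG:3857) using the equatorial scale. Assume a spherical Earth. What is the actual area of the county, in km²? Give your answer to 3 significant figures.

Mercator is conformal, so the point scale is isotropic: h = k = sec φ = 1/cos φ.
Areal scale = k² = sec²φ = 1/cos²(45°) = 1/0.7071² = 2.000.
True area = apparent / (areal scale) = 92000 / 2.000 ≈ 46000 km².

46000 km²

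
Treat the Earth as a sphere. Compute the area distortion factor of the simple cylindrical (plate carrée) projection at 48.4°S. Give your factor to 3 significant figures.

1.51

In the plate carrée (x = Rλ, y = Rφ), meridians are true-scale (h = 1) and parallels are stretched by k = sec φ.
Areal scale = h·k = 1 × sec φ; at 48.4°, h = 1.000, k = 1.506, so h·k = 1.506.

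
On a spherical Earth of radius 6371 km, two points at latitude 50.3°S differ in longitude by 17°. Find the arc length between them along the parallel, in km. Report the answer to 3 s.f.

1210 km

Arc length along a parallel = R cos φ · Δλ (with Δλ in radians).
= 6371 × cos 50.3° × (17° × π/180) = 6371 × 0.6388 × 0.2967 ≈ 1210 km.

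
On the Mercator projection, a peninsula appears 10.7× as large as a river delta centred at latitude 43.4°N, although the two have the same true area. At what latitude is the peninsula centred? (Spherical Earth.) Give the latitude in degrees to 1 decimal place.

77.2°

Mercator areal scale is sec²φ, so apparent-area ratio = sec²φ₁ / sec²φ₂ = cos²φ₂ / cos²φ₁.
cos²φ₂ / cos²φ₁ = 10.7  ⇒  cos φ₁ = cos 43.4° / √10.7 = 0.7266/3.271 = 0.2221.
φ₁ = arccos(0.2221) ≈ 77.2°.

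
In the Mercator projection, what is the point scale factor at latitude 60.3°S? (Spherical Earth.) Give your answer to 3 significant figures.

The Mercator projection is conformal; its linear scale factor is the same in every direction and equals sec φ = 1/cos φ.
k = 1/cos 60.3° = 1/0.4955 = 2.018.

2.02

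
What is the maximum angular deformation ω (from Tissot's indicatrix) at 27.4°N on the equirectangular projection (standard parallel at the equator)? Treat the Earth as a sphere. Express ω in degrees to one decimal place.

For the equirectangular projection with φ₀ = 0 (plate carrée), h = 1 along meridians and k = sec φ along parallels.
At 27.4°: h = 1.000, k = 1.126; principal scales a = 1.126, b = 1.000.
sin(ω/2) = (a − b)/(a + b) = 0.1264/2.126 = 0.05943, so ω = 2 arcsin(0.05943) ≈ 6.8°.

6.8°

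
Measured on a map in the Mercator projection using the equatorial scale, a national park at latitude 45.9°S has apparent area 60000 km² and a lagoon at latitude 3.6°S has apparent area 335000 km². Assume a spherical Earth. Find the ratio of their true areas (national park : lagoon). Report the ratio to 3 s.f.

0.0871

Since Mercator area scale is 1/cos²φ, the true area equals the apparent area multiplied by cos²φ.
True area of national park: 60000 × cos²(45.9°) = 60000 × 0.4843 = 29060 km².
True area of lagoon: 335000 × cos²(3.6°) = 335000 × 0.9961 = 333700 km².
Ratio = 29060 / 333700 ≈ 0.0871.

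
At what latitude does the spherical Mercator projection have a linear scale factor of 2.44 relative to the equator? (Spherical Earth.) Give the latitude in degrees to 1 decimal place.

65.8°

Mercator scale is k = sec φ = 1/cos φ.
1/cos φ = 2.44  ⇒  cos φ = 0.4098  ⇒  φ = arccos(0.4098) ≈ 65.8°.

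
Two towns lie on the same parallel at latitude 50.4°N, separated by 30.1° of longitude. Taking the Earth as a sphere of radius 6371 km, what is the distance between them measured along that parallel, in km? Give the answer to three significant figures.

2130 km

Arc length along a parallel = R cos φ · Δλ (with Δλ in radians).
= 6371 × cos 50.4° × (30.1° × π/180) = 6371 × 0.6374 × 0.5253 ≈ 2130 km.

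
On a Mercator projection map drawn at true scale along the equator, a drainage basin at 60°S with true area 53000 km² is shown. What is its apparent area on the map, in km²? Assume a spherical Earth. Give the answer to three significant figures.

212000 km²

Mercator is conformal, so the point scale is isotropic: h = k = sec φ = 1/cos φ.
Areal scale = k² = sec²φ = 1/cos²(60°) = 1/0.5000² = 4.000.
Apparent area = 53000 × 4.000 ≈ 212000 km².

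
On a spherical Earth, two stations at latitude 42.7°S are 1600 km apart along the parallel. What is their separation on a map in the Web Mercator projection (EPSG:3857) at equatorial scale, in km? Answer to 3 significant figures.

2180 km

For Mercator, h = k = sec φ (a conformal cylindrical projection has a single point scale, 1/cos φ).
Along the parallel, k = sec 42.7° = 1/0.7349 = 1.361.
Map distance = 1600 × 1.361 ≈ 2180 km.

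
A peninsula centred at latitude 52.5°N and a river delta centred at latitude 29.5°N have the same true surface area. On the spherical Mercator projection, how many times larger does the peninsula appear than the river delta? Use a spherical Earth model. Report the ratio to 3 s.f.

Mercator areal scale is sec²φ.
At 52.5°: sec²(52.5°) = 1/0.6088² = 2.698.
At 29.5°: sec²(29.5°) = 1/0.8704² = 1.320.
Ratio = 2.698/1.320 = cos²(29.5°)/cos²(52.5°) ≈ 2.04.

2.04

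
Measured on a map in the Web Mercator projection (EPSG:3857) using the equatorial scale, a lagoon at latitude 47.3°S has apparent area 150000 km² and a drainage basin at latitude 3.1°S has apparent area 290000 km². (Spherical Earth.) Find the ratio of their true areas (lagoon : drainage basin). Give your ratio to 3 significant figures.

0.239

Since Mercator area scale is 1/cos²φ, the true area equals the apparent area multiplied by cos²φ.
True area of lagoon: 150000 × cos²(47.3°) = 150000 × 0.4599 = 68990 km².
True area of drainage basin: 290000 × cos²(3.1°) = 290000 × 0.9971 = 289200 km².
Ratio = 68990 / 289200 ≈ 0.239.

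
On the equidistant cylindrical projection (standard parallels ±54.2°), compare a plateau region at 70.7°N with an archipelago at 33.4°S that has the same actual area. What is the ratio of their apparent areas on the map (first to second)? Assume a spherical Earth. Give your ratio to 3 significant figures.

2.53

The equidistant cylindrical projection with φ₀ = 54.2° has h = 1 (meridians true) and k = cos φ₀ / cos φ along parallels.
Areal scale at 70.7°: h·k = 1.000 × 1.770 = 1.770.
Areal scale at 33.4°: h·k = 1.000 × 0.7007 = 0.7007.
Ratio = 1.770/0.7007 ≈ 2.53.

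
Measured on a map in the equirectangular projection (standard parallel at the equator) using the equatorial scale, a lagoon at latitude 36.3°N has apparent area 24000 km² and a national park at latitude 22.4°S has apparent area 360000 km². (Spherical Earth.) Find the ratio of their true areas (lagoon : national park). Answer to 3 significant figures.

0.0581

Plate carrée has h = 1 and k = sec φ, giving areal scale sec φ; true area = (apparent area) · cos φ.
True area of lagoon: 24000 × cos(36.3°) = 24000 × 0.8059 = 19340 km².
True area of national park: 360000 × cos(22.4°) = 360000 × 0.9245 = 332800 km².
Ratio = 19340 / 332800 ≈ 0.0581.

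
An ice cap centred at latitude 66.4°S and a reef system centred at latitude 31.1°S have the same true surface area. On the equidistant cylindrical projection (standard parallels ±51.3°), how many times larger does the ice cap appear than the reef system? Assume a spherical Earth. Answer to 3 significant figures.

2.14

The equidistant cylindrical projection with φ₀ = 51.3° has h = 1 (meridians true) and k = cos φ₀ / cos φ along parallels.
Areal scale at 66.4°: h·k = 1.000 × 1.562 = 1.562.
Areal scale at 31.1°: h·k = 1.000 × 0.7302 = 0.7302.
Ratio = 1.562/0.7302 ≈ 2.14.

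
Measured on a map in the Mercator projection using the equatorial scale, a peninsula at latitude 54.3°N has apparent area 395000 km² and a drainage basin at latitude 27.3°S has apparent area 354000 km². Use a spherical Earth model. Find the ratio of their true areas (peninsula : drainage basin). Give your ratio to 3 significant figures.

Mercator's areal exaggeration is sec²φ; hence true area = (apparent area) · cos²φ.
True area of peninsula: 395000 × cos²(54.3°) = 395000 × 0.3405 = 134500 km².
True area of drainage basin: 354000 × cos²(27.3°) = 354000 × 0.7896 = 279500 km².
Ratio = 134500 / 279500 ≈ 0.481.

0.481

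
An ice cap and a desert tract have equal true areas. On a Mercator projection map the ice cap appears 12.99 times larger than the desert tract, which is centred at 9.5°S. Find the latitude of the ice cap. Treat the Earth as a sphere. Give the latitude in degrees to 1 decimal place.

Mercator areal scale is sec²φ, so apparent-area ratio = sec²φ₁ / sec²φ₂ = cos²φ₂ / cos²φ₁.
cos²φ₂ / cos²φ₁ = 12.99  ⇒  cos φ₁ = cos 9.5° / √12.99 = 0.9863/3.604 = 0.2737.
φ₁ = arccos(0.2737) ≈ 74.1°.

74.1°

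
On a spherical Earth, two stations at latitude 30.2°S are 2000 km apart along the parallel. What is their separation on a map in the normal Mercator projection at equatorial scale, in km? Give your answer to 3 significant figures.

The Mercator projection is conformal; its linear scale factor is the same in every direction and equals sec φ = 1/cos φ.
Along the parallel, k = sec 30.2° = 1/0.8643 = 1.157.
Map distance = 2000 × 1.157 ≈ 2310 km.

2310 km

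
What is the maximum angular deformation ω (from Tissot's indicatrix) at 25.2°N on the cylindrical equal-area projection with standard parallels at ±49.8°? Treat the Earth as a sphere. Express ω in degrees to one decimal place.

Cylindrical equal-area (φ₀ = 49.8°): h = cos φ / cos 49.8° along meridians, k = cos 49.8° / cos φ along parallels; h·k = 1.
At 25.2°: h = 1.402, k = 0.7133; principal scales a = 1.402, b = 0.7133.
sin(ω/2) = (a − b)/(a + b) = 0.6885/2.115 = 0.3255, so ω = 2 arcsin(0.3255) ≈ 38.0°.

38.0°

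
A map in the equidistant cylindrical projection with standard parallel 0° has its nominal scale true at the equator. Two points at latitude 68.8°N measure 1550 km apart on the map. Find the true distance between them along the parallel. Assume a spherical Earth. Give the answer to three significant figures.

561 km

For the equirectangular projection with φ₀ = 0 (plate carrée), h = 1 along meridians and k = sec φ along parallels.
Along the parallel at 68.8°, map distances are exaggerated by k = sec 68.8° = 2.765.
True distance = 1550 / 2.765 = 1550 × cos 68.8° ≈ 561 km.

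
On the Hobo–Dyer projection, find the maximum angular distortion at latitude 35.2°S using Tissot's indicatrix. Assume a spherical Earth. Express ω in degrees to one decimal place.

3.4°

Hobo–Dyer is a cylindrical equal-area projection with standard parallels at ±37.5°. A cylindrical equal-area projection with standard parallel φ₀ has meridian scale h = cos φ / cos φ₀ and parallel scale k = cos φ₀ / cos φ (so areas are preserved, h·k = 1).
At 35.2°: h = 1.030, k = 0.9709; principal scales a = 1.030, b = 0.9709.
sin(ω/2) = (a − b)/(a + b) = 0.05910/2.001 = 0.02954, so ω = 2 arcsin(0.02954) ≈ 3.4°.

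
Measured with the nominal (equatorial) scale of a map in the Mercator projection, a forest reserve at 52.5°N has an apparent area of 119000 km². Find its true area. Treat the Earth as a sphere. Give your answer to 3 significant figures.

44100 km²

Mercator is conformal, so the point scale is isotropic: h = k = sec φ = 1/cos φ.
Areal scale = k² = sec²φ = 1/cos²(52.5°) = 1/0.6088² = 2.698.
True area = apparent / (areal scale) = 119000 / 2.698 ≈ 44100 km².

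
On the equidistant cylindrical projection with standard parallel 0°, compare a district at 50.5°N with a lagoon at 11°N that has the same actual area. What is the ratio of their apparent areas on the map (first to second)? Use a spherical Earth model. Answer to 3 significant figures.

Plate carrée maps x = Rλ, y = Rφ. The meridian scale is h = 1 and the parallel scale is k = 1/cos φ = sec φ.
Areal scale at 50.5°: h·k = 1.000 × 1.572 = 1.572.
Areal scale at 11°: h·k = 1.000 × 1.019 = 1.019.
Ratio = 1.572/1.019 ≈ 1.54.

1.54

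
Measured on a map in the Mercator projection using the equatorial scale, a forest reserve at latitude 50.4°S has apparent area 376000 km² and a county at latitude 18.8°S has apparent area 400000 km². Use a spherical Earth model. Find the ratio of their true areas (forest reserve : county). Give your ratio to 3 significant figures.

0.426

Mercator's areal exaggeration is sec²φ; hence true area = (apparent area) · cos²φ.
True area of forest reserve: 376000 × cos²(50.4°) = 376000 × 0.4063 = 152800 km².
True area of county: 400000 × cos²(18.8°) = 400000 × 0.8961 = 358500 km².
Ratio = 152800 / 358500 ≈ 0.426.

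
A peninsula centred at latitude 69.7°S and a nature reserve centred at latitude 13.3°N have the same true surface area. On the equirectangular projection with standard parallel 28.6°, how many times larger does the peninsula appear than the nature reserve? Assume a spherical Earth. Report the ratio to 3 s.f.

2.81

The equidistant cylindrical projection with φ₀ = 28.6° has h = 1 (meridians true) and k = cos φ₀ / cos φ along parallels.
Areal scale at 69.7°: h·k = 1.000 × 2.531 = 2.531.
Areal scale at 13.3°: h·k = 1.000 × 0.9022 = 0.9022.
Ratio = 2.531/0.9022 ≈ 2.81.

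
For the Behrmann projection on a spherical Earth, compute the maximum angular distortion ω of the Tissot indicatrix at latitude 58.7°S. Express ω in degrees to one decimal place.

Behrmann is a cylindrical equal-area projection with standard parallels at ±30°. A cylindrical equal-area projection with standard parallel φ₀ has meridian scale h = cos φ / cos φ₀ and parallel scale k = cos φ₀ / cos φ (so areas are preserved, h·k = 1).
At 58.7°: h = 0.5999, k = 1.667; principal scales a = 1.667, b = 0.5999.
sin(ω/2) = (a − b)/(a + b) = 1.067/2.267 = 0.4707, so ω = 2 arcsin(0.4707) ≈ 56.2°.

56.2°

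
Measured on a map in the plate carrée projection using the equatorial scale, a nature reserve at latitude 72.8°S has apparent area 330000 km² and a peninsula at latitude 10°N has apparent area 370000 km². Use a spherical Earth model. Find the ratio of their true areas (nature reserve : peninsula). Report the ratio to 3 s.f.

Plate carrée has h = 1 and k = sec φ, giving areal scale sec φ; true area = (apparent area) · cos φ.
True area of nature reserve: 330000 × cos(72.8°) = 330000 × 0.2957 = 97580 km².
True area of peninsula: 370000 × cos(10°) = 370000 × 0.9848 = 364400 km².
Ratio = 97580 / 364400 ≈ 0.268.

0.268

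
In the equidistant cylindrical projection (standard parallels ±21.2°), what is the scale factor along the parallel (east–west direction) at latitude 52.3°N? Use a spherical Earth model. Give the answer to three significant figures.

1.52

With standard parallel φ₀ = 21.2°, the equirectangular projection gives x = Rλ cos φ₀, y = Rφ, so h = 1 and k = cos 21.2° / cos φ.
k = cos 21.2° / cos 52.3° = 0.9323/0.6115 = 1.525.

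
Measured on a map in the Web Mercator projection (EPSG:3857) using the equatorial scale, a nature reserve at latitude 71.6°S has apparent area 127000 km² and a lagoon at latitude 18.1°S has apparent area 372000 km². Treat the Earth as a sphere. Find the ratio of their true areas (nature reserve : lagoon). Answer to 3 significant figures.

0.0376

Mercator's areal exaggeration is sec²φ; hence true area = (apparent area) · cos²φ.
True area of nature reserve: 127000 × cos²(71.6°) = 127000 × 0.09963 = 12650 km².
True area of lagoon: 372000 × cos²(18.1°) = 372000 × 0.9035 = 336100 km².
Ratio = 12650 / 336100 ≈ 0.0376.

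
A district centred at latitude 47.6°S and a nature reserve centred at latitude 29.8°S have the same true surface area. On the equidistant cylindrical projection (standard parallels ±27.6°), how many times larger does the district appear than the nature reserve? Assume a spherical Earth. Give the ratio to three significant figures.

With standard parallel φ₀ = 27.6°, the equirectangular projection gives x = Rλ cos φ₀, y = Rφ, so h = 1 and k = cos 27.6° / cos φ.
Areal scale at 47.6°: h·k = 1.000 × 1.314 = 1.314.
Areal scale at 29.8°: h·k = 1.000 × 1.021 = 1.021.
Ratio = 1.314/1.021 ≈ 1.29.

1.29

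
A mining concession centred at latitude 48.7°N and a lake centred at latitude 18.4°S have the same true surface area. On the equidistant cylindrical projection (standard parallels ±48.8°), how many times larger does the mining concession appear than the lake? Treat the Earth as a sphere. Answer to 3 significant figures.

With standard parallel φ₀ = 48.8°, the equirectangular projection gives x = Rλ cos φ₀, y = Rφ, so h = 1 and k = cos 48.8° / cos φ.
Areal scale at 48.7°: h·k = 1.000 × 0.9980 = 0.9980.
Areal scale at 18.4°: h·k = 1.000 × 0.6942 = 0.6942.
Ratio = 0.9980/0.6942 ≈ 1.44.

1.44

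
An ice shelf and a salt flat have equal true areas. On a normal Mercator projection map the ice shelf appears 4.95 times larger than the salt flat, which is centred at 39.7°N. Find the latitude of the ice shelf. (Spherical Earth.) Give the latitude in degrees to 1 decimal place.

Mercator areal scale is sec²φ, so apparent-area ratio = sec²φ₁ / sec²φ₂ = cos²φ₂ / cos²φ₁.
cos²φ₂ / cos²φ₁ = 4.95  ⇒  cos φ₁ = cos 39.7° / √4.95 = 0.7694/2.225 = 0.3458.
φ₁ = arccos(0.3458) ≈ 69.8°.

69.8°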